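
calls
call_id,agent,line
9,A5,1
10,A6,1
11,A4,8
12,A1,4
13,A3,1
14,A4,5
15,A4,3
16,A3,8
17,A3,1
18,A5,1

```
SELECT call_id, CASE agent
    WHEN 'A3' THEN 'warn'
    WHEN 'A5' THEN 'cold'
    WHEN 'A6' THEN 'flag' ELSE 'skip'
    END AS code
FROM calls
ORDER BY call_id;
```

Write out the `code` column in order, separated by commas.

cold, flag, skip, skip, warn, skip, skip, warn, warn, cold

call_id=9: agent='A5' → cold
call_id=10: agent='A6' → flag
call_id=11: ELSE → skip
call_id=12: ELSE → skip
call_id=13: agent='A3' → warn
call_id=14: ELSE → skip
call_id=15: ELSE → skip
call_id=16: agent='A3' → warn
call_id=17: agent='A3' → warn
call_id=18: agent='A5' → cold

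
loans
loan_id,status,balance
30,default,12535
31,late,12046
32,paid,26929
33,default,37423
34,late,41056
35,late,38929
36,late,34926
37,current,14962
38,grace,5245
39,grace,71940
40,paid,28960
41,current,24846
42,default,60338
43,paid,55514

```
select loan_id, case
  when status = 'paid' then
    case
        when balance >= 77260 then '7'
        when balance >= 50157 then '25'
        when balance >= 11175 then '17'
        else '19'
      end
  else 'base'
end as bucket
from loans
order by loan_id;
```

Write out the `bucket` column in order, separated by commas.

base, base, 17, base, base, base, base, base, base, base, 17, base, base, 25

loan_id=30: status='default' → outer ELSE → base
loan_id=31: status='late' → outer ELSE → base
loan_id=32: status='paid' → inner[balance >= 11175] → 17
loan_id=33: status='default' → outer ELSE → base
loan_id=34: status='late' → outer ELSE → base
loan_id=35: status='late' → outer ELSE → base
loan_id=36: status='late' → outer ELSE → base
loan_id=37: status='current' → outer ELSE → base
loan_id=38: status='grace' → outer ELSE → base
loan_id=39: status='grace' → outer ELSE → base
loan_id=40: status='paid' → inner[balance >= 11175] → 17
loan_id=41: status='current' → outer ELSE → base
loan_id=42: status='default' → outer ELSE → base
loan_id=43: status='paid' → inner[balance >= 50157] → 25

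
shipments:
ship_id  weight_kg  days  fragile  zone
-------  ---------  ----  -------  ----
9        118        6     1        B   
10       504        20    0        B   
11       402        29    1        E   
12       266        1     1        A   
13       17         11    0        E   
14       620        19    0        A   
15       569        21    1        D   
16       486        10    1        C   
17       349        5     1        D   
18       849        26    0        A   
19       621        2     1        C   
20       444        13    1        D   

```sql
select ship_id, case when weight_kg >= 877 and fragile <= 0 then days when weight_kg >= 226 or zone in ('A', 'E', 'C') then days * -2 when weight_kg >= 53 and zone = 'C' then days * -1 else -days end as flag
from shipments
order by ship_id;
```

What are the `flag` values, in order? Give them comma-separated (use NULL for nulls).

-6, -40, -58, -2, -22, -38, -42, -20, -10, -52, -4, -26

ship_id=9: ELSE → -6
ship_id=10: weight_kg >= 226 or zone in ('A', 'E', 'C') → -40
ship_id=11: weight_kg >= 226 or zone in ('A', 'E', 'C') → -58
ship_id=12: weight_kg >= 226 or zone in ('A', 'E', 'C') → -2
ship_id=13: weight_kg >= 226 or zone in ('A', 'E', 'C') → -22
ship_id=14: weight_kg >= 226 or zone in ('A', 'E', 'C') → -38
ship_id=15: weight_kg >= 226 or zone in ('A', 'E', 'C') → -42
ship_id=16: weight_kg >= 226 or zone in ('A', 'E', 'C') → -20
ship_id=17: weight_kg >= 226 or zone in ('A', 'E', 'C') → -10
ship_id=18: weight_kg >= 226 or zone in ('A', 'E', 'C') → -52
ship_id=19: weight_kg >= 226 or zone in ('A', 'E', 'C') → -4
ship_id=20: weight_kg >= 226 or zone in ('A', 'E', 'C') → -26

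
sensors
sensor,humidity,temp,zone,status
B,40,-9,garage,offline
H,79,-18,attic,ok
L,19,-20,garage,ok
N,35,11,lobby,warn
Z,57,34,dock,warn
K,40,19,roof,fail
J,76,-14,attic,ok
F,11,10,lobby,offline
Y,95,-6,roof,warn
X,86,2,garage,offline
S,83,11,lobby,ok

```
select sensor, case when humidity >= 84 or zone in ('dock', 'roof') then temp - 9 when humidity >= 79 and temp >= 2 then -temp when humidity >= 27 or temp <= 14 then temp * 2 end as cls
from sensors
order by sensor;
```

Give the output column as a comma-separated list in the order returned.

-18, 20, -36, -28, 10, -40, 22, -11, -7, -15, 25

sensor=B: humidity >= 27 or temp <= 14 → -18
sensor=F: humidity >= 27 or temp <= 14 → 20
sensor=H: humidity >= 27 or temp <= 14 → -36
sensor=J: humidity >= 27 or temp <= 14 → -28
sensor=K: humidity >= 84 or zone in ('dock', 'roof') → 10
sensor=L: humidity >= 27 or temp <= 14 → -40
sensor=N: humidity >= 27 or temp <= 14 → 22
sensor=S: humidity >= 79 and temp >= 2 → -11
sensor=X: humidity >= 84 or zone in ('dock', 'roof') → -7
sensor=Y: humidity >= 84 or zone in ('dock', 'roof') → -15
sensor=Z: humidity >= 84 or zone in ('dock', 'roof') → 25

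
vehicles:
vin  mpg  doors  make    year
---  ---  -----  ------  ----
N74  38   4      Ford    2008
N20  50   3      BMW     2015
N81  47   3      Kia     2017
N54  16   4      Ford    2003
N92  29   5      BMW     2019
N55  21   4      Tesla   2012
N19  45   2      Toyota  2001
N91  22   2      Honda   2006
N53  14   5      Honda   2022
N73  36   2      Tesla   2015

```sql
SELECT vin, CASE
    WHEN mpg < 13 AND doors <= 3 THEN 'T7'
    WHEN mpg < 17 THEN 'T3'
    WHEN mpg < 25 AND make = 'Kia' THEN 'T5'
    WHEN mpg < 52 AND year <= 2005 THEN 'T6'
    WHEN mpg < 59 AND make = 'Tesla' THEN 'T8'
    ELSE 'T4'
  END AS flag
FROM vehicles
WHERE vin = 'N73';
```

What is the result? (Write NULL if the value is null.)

vin = N73: mpg=36, doors=2, make=Tesla, year=2015.
mpg < 13 AND doors <= 3 → false
mpg < 17 → false
mpg < 25 AND make = 'Kia' → false
mpg < 52 AND year <= 2005 → false
mpg < 59 AND make = 'Tesla' → true → T8

T8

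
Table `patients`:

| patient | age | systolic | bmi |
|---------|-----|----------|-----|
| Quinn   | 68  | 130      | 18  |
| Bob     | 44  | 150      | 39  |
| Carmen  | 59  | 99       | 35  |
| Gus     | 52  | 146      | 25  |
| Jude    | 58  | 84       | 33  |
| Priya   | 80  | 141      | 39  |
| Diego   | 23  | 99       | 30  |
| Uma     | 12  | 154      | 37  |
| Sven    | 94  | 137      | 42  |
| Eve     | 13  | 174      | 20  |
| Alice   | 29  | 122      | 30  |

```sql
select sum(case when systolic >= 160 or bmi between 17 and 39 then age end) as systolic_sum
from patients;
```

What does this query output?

438

patient=Quinn: ✓ → 68
patient=Bob: ✓ → 44
patient=Carmen: ✓ → 59
patient=Gus: ✓ → 52
patient=Jude: ✓ → 58
patient=Priya: ✓ → 80
patient=Diego: ✓ → 23
patient=Uma: ✓ → 12
patient=Sven: ✗
patient=Eve: ✓ → 13
patient=Alice: ✓ → 29
systolic_sum = 68 + 44 + 59 + 52 + 58 + 80 + 23 + 12 + 13 + 29 = 438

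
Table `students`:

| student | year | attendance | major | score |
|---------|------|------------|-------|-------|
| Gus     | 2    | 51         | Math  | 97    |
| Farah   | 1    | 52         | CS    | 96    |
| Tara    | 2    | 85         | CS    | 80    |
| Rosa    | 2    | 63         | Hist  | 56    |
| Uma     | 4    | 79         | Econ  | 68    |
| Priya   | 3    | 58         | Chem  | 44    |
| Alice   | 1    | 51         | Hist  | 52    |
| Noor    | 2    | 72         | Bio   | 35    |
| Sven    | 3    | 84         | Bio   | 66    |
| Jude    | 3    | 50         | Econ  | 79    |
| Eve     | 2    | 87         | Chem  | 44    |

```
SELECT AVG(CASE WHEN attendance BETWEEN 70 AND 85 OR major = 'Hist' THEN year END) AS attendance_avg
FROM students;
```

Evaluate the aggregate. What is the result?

2.3333333333

student=Gus: ✗
student=Farah: ✗
student=Tara: ✓ → 2
student=Rosa: ✓ → 2
student=Uma: ✓ → 4
student=Priya: ✗
student=Alice: ✓ → 1
student=Noor: ✓ → 2
student=Sven: ✓ → 3
student=Jude: ✗
student=Eve: ✗
attendance_avg = (2 + 2 + 4 + 1 + 2 + 3) / 6 = 2.3333333333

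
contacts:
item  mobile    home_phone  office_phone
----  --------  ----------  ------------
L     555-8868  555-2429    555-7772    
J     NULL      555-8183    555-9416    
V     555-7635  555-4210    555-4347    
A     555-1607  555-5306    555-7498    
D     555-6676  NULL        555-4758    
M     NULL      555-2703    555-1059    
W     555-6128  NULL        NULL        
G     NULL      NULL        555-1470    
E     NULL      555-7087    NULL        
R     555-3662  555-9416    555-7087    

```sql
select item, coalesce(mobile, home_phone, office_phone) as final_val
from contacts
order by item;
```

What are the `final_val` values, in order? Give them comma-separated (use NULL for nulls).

555-1607, 555-6676, 555-7087, 555-1470, 555-8183, 555-8868, 555-2703, 555-3662, 555-7635, 555-6128

item=A: mobile=555-1607 → 555-1607
item=D: mobile=555-6676 → 555-6676
item=E: mobile=NULL, home_phone=555-7087 → 555-7087
item=G: mobile=NULL, home_phone=NULL, office_phone=555-1470 → 555-1470
item=J: mobile=NULL, home_phone=555-8183 → 555-8183
item=L: mobile=555-8868 → 555-8868
item=M: mobile=NULL, home_phone=555-2703 → 555-2703
item=R: mobile=555-3662 → 555-3662
item=V: mobile=555-7635 → 555-7635
item=W: mobile=555-6128 → 555-6128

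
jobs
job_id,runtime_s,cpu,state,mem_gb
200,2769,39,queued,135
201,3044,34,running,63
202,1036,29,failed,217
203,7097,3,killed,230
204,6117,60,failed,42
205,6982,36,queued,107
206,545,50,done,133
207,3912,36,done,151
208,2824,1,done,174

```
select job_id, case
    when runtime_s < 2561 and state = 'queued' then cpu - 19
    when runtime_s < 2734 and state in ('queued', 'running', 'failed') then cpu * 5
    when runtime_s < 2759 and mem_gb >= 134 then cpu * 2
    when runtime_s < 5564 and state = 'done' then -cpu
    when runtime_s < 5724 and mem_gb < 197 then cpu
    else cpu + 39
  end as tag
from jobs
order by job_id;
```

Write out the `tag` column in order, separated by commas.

39, 34, 145, 42, 99, 75, -50, -36, -1

job_id=200: runtime_s < 5724 and mem_gb < 197 → 39
job_id=201: runtime_s < 5724 and mem_gb < 197 → 34
job_id=202: runtime_s < 2734 and state in ('queued', 'running', 'failed') → 145
job_id=203: ELSE → 42
job_id=204: ELSE → 99
job_id=205: ELSE → 75
job_id=206: runtime_s < 5564 and state = 'done' → -50
job_id=207: runtime_s < 5564 and state = 'done' → -36
job_id=208: runtime_s < 5564 and state = 'done' → -1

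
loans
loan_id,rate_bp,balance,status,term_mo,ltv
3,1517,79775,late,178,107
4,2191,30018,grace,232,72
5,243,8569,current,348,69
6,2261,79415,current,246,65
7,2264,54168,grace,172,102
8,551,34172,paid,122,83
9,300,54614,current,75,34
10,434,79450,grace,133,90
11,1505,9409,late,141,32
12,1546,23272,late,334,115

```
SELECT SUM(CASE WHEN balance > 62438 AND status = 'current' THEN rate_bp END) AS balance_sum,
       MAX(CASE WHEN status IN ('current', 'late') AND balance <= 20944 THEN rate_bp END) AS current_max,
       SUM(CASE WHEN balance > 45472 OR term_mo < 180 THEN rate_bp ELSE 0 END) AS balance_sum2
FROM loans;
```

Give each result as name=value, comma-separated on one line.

balance_sum=2261, current_max=1505, balance_sum2=8832

[balance_sum: balance > 62438 AND status = 'current']
loan_id=3: ✗
loan_id=4: ✗
loan_id=5: ✗
loan_id=6: ✓ → 2261
loan_id=7: ✗
loan_id=8: ✗
loan_id=9: ✗
loan_id=10: ✗
loan_id=11: ✗
loan_id=12: ✗
balance_sum = 2261
—
[current_max: status IN ('current', 'late') AND balance <= 20944]
loan_id=3: ✗
loan_id=4: ✗
loan_id=5: ✓ → 243
loan_id=6: ✗
loan_id=7: ✗
loan_id=8: ✗
loan_id=9: ✗
loan_id=10: ✗
loan_id=11: ✓ → 1505
loan_id=12: ✗
current_max = MAX(243, 1505) = 1505
—
[balance_sum2: balance > 45472 OR term_mo < 180]
loan_id=3: ✓ → 1517
loan_id=4: ✗
loan_id=5: ✗
loan_id=6: ✓ → 2261
loan_id=7: ✓ → 2264
loan_id=8: ✓ → 551
loan_id=9: ✓ → 300
loan_id=10: ✓ → 434
loan_id=11: ✓ → 1505
loan_id=12: ✗
balance_sum2 = 1517 + 2261 + 2264 + 551 + 300 + 434 + 1505 = 8832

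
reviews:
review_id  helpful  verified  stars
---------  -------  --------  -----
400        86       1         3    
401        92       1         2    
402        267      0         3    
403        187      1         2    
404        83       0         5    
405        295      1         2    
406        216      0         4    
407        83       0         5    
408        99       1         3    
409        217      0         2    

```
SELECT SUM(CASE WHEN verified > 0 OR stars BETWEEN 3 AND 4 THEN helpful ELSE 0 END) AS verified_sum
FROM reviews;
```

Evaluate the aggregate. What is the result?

1242

review_id=400: ✓ → 86
review_id=401: ✓ → 92
review_id=402: ✓ → 267
review_id=403: ✓ → 187
review_id=404: ✗
review_id=405: ✓ → 295
review_id=406: ✓ → 216
review_id=407: ✗
review_id=408: ✓ → 99
review_id=409: ✗
verified_sum = 86 + 92 + 267 + 187 + 295 + 216 + 99 = 1242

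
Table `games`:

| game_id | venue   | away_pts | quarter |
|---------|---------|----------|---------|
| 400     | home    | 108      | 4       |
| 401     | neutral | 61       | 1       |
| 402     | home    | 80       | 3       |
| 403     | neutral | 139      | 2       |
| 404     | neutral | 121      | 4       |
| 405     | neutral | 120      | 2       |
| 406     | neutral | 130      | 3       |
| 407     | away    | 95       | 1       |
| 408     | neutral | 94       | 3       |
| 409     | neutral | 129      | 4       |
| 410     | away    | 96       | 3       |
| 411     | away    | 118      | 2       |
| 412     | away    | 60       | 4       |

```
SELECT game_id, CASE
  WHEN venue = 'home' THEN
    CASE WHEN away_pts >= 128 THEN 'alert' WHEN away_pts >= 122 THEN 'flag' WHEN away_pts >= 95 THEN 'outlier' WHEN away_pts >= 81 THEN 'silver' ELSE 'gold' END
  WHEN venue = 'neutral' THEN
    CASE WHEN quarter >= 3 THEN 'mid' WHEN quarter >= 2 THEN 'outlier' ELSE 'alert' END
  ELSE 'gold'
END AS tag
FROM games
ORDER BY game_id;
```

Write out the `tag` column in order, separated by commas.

game_id=400: venue='home' → inner[away_pts >= 95] → outlier
game_id=401: venue='neutral' → inner[ELSE] → alert
game_id=402: venue='home' → inner[ELSE] → gold
game_id=403: venue='neutral' → inner[quarter >= 2] → outlier
game_id=404: venue='neutral' → inner[quarter >= 3] → mid
game_id=405: venue='neutral' → inner[quarter >= 2] → outlier
game_id=406: venue='neutral' → inner[quarter >= 3] → mid
game_id=407: venue='away' → outer ELSE → gold
game_id=408: venue='neutral' → inner[quarter >= 3] → mid
game_id=409: venue='neutral' → inner[quarter >= 3] → mid
game_id=410: venue='away' → outer ELSE → gold
game_id=411: venue='away' → outer ELSE → gold
game_id=412: venue='away' → outer ELSE → gold

outlier, alert, gold, outlier, mid, outlier, mid, gold, mid, mid, gold, gold, gold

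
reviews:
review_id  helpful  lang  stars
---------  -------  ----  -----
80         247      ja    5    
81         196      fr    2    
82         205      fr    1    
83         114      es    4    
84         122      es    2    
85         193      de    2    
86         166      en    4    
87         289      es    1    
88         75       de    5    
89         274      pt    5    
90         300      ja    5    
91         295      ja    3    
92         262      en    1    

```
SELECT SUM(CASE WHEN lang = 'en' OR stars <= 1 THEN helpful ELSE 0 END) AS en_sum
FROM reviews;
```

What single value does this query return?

922

review_id=80: ✗
review_id=81: ✗
review_id=82: ✓ → 205
review_id=83: ✗
review_id=84: ✗
review_id=85: ✗
review_id=86: ✓ → 166
review_id=87: ✓ → 289
review_id=88: ✗
review_id=89: ✗
review_id=90: ✗
review_id=91: ✗
review_id=92: ✓ → 262
en_sum = 205 + 166 + 289 + 262 = 922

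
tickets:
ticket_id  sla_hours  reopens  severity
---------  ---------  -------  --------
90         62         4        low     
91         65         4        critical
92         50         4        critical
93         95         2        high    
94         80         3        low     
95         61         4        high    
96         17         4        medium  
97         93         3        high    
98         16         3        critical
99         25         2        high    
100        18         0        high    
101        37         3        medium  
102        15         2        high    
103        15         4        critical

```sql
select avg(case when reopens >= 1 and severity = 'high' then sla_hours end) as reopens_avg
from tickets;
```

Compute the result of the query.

57.8

ticket_id=90: ✗
ticket_id=91: ✗
ticket_id=92: ✗
ticket_id=93: ✓ → 95
ticket_id=94: ✗
ticket_id=95: ✓ → 61
ticket_id=96: ✗
ticket_id=97: ✓ → 93
ticket_id=98: ✗
ticket_id=99: ✓ → 25
ticket_id=100: ✗
ticket_id=101: ✗
ticket_id=102: ✓ → 15
ticket_id=103: ✗
reopens_avg = (95 + 61 + 93 + 25 + 15) / 5 = 57.8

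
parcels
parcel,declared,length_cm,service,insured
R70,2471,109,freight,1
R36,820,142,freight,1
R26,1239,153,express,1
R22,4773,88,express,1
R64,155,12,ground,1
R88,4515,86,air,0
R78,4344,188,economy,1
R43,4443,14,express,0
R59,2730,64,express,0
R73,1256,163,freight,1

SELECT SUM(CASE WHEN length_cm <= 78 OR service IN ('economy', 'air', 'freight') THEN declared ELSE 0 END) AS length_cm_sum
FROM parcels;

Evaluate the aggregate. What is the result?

parcel=R70: ✓ → 2471
parcel=R36: ✓ → 820
parcel=R26: ✗
parcel=R22: ✗
parcel=R64: ✓ → 155
parcel=R88: ✓ → 4515
parcel=R78: ✓ → 4344
parcel=R43: ✓ → 4443
parcel=R59: ✓ → 2730
parcel=R73: ✓ → 1256
length_cm_sum = 2471 + 820 + 155 + 4515 + 4344 + 4443 + 2730 + 1256 = 20734

20734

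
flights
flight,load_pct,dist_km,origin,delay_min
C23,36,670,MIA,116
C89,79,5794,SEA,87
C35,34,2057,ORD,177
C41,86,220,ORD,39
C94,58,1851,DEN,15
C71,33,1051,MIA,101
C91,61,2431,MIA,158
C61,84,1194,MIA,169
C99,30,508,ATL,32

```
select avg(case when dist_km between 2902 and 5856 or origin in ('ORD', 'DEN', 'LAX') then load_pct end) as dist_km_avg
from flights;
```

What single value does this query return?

64.25

flight=C23: ✗
flight=C89: ✓ → 79
flight=C35: ✓ → 34
flight=C41: ✓ → 86
flight=C94: ✓ → 58
flight=C71: ✗
flight=C91: ✗
flight=C61: ✗
flight=C99: ✗
dist_km_avg = (79 + 34 + 86 + 58) / 4 = 64.25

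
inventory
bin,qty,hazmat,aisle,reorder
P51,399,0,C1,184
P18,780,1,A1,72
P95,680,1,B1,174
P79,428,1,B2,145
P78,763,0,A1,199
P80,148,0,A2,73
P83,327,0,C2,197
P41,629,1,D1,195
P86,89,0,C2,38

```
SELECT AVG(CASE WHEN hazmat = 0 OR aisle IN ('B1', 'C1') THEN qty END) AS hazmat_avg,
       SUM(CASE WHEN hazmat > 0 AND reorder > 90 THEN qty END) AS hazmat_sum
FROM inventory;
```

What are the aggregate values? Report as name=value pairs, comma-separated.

[hazmat_avg: hazmat = 0 OR aisle IN ('B1', 'C1')]
bin=P51: ✓ → 399
bin=P18: ✗
bin=P95: ✓ → 680
bin=P79: ✗
bin=P78: ✓ → 763
bin=P80: ✓ → 148
bin=P83: ✓ → 327
bin=P41: ✗
bin=P86: ✓ → 89
hazmat_avg = (399 + 680 + 763 + 148 + 327 + 89) / 6 = 401
—
[hazmat_sum: hazmat > 0 AND reorder > 90]
bin=P51: ✗
bin=P18: ✗
bin=P95: ✓ → 680
bin=P79: ✓ → 428
bin=P78: ✗
bin=P80: ✗
bin=P83: ✗
bin=P41: ✓ → 629
bin=P86: ✗
hazmat_sum = 680 + 428 + 629 = 1737

hazmat_avg=401, hazmat_sum=1737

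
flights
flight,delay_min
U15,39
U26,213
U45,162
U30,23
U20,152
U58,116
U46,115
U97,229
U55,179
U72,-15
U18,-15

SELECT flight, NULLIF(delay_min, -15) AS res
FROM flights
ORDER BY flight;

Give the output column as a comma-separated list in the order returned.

39, NULL, 152, 213, 23, 162, 115, 179, 116, NULL, 229

flight=U15: delay_min=39 vs -15: differ → 39
flight=U18: delay_min=-15 vs -15: equal → NULL
flight=U20: delay_min=152 vs -15: differ → 152
flight=U26: delay_min=213 vs -15: differ → 213
flight=U30: delay_min=23 vs -15: differ → 23
flight=U45: delay_min=162 vs -15: differ → 162
flight=U46: delay_min=115 vs -15: differ → 115
flight=U55: delay_min=179 vs -15: differ → 179
flight=U58: delay_min=116 vs -15: differ → 116
flight=U72: delay_min=-15 vs -15: equal → NULL
flight=U97: delay_min=229 vs -15: differ → 229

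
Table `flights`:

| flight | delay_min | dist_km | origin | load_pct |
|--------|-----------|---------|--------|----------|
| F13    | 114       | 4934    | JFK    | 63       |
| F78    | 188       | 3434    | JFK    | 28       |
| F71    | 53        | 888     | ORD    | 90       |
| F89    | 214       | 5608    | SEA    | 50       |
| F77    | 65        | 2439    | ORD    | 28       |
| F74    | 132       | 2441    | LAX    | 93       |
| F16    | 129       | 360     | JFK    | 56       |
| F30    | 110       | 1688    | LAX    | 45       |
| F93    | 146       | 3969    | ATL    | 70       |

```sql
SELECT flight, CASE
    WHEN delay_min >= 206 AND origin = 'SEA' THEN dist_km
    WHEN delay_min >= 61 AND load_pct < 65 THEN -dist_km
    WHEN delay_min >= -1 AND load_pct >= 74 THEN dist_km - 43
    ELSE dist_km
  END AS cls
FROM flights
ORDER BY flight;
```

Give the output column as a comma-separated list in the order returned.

flight=F13: delay_min >= 61 AND load_pct < 65 → -4934
flight=F16: delay_min >= 61 AND load_pct < 65 → -360
flight=F30: delay_min >= 61 AND load_pct < 65 → -1688
flight=F71: delay_min >= -1 AND load_pct >= 74 → 845
flight=F74: delay_min >= -1 AND load_pct >= 74 → 2398
flight=F77: delay_min >= 61 AND load_pct < 65 → -2439
flight=F78: delay_min >= 61 AND load_pct < 65 → -3434
flight=F89: delay_min >= 206 AND origin = 'SEA' → 5608
flight=F93: ELSE → 3969

-4934, -360, -1688, 845, 2398, -2439, -3434, 5608, 3969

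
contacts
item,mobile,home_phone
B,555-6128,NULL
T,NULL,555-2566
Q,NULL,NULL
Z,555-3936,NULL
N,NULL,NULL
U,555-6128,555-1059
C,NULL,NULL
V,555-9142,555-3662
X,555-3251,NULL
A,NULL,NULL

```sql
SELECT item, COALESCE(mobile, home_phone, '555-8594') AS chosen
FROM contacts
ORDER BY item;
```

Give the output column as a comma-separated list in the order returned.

555-8594, 555-6128, 555-8594, 555-8594, 555-8594, 555-2566, 555-6128, 555-9142, 555-3251, 555-3936

item=A: mobile=NULL, home_phone=NULL, → literal 555-8594 → 555-8594
item=B: mobile=555-6128 → 555-6128
item=C: mobile=NULL, home_phone=NULL, → literal 555-8594 → 555-8594
item=N: mobile=NULL, home_phone=NULL, → literal 555-8594 → 555-8594
item=Q: mobile=NULL, home_phone=NULL, → literal 555-8594 → 555-8594
item=T: mobile=NULL, home_phone=555-2566 → 555-2566
item=U: mobile=555-6128 → 555-6128
item=V: mobile=555-9142 → 555-9142
item=X: mobile=555-3251 → 555-3251
item=Z: mobile=555-3936 → 555-3936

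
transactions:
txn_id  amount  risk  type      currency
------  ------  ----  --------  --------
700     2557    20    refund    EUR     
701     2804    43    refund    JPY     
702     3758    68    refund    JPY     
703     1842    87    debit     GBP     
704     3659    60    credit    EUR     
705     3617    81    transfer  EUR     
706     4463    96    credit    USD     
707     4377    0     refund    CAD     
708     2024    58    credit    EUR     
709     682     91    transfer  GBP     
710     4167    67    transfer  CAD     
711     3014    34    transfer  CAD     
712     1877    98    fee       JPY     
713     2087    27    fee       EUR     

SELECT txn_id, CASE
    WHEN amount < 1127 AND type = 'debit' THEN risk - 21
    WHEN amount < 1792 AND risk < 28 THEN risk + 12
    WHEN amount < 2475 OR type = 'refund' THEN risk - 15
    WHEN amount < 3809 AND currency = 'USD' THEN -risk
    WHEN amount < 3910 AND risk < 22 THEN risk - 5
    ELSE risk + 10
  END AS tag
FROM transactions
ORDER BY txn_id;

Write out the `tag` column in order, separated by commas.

5, 28, 53, 72, 70, 91, 106, -15, 43, 76, 77, 44, 83, 12

txn_id=700: amount < 2475 OR type = 'refund' → 5
txn_id=701: amount < 2475 OR type = 'refund' → 28
txn_id=702: amount < 2475 OR type = 'refund' → 53
txn_id=703: amount < 2475 OR type = 'refund' → 72
txn_id=704: ELSE → 70
txn_id=705: ELSE → 91
txn_id=706: ELSE → 106
txn_id=707: amount < 2475 OR type = 'refund' → -15
txn_id=708: amount < 2475 OR type = 'refund' → 43
txn_id=709: amount < 2475 OR type = 'refund' → 76
txn_id=710: ELSE → 77
txn_id=711: ELSE → 44
txn_id=712: amount < 2475 OR type = 'refund' → 83
txn_id=713: amount < 2475 OR type = 'refund' → 12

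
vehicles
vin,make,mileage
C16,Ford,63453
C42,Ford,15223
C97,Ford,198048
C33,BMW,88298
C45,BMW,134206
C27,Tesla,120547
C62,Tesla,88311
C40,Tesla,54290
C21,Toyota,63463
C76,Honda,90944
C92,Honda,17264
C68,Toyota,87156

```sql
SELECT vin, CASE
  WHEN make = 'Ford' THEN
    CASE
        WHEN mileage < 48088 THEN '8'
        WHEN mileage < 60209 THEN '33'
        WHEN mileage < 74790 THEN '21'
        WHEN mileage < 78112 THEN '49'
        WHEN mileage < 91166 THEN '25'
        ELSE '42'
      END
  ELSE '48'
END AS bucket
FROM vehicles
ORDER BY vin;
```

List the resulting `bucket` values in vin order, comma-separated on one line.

21, 48, 48, 48, 48, 8, 48, 48, 48, 48, 48, 42

vin=C16: make='Ford' → inner[mileage < 74790] → 21
vin=C21: make='Toyota' → outer ELSE → 48
vin=C27: make='Tesla' → outer ELSE → 48
vin=C33: make='BMW' → outer ELSE → 48
vin=C40: make='Tesla' → outer ELSE → 48
vin=C42: make='Ford' → inner[mileage < 48088] → 8
vin=C45: make='BMW' → outer ELSE → 48
vin=C62: make='Tesla' → outer ELSE → 48
vin=C68: make='Toyota' → outer ELSE → 48
vin=C76: make='Honda' → outer ELSE → 48
vin=C92: make='Honda' → outer ELSE → 48
vin=C97: make='Ford' → inner[ELSE] → 42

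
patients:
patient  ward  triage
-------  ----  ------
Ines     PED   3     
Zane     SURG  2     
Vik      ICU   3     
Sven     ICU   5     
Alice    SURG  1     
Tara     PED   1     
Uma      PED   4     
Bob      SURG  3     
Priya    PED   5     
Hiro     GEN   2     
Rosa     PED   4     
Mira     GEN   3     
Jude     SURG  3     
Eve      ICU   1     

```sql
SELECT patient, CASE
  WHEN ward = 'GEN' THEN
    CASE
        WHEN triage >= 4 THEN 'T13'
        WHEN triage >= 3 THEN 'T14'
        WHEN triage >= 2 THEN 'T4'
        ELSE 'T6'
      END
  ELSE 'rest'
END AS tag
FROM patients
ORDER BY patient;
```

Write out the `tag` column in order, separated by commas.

rest, rest, rest, T4, rest, rest, T14, rest, rest, rest, rest, rest, rest, rest

patient=Alice: ward='SURG' → outer ELSE → rest
patient=Bob: ward='SURG' → outer ELSE → rest
patient=Eve: ward='ICU' → outer ELSE → rest
patient=Hiro: ward='GEN' → inner[triage >= 2] → T4
patient=Ines: ward='PED' → outer ELSE → rest
patient=Jude: ward='SURG' → outer ELSE → rest
patient=Mira: ward='GEN' → inner[triage >= 3] → T14
patient=Priya: ward='PED' → outer ELSE → rest
patient=Rosa: ward='PED' → outer ELSE → rest
patient=Sven: ward='ICU' → outer ELSE → rest
patient=Tara: ward='PED' → outer ELSE → rest
patient=Uma: ward='PED' → outer ELSE → rest
patient=Vik: ward='ICU' → outer ELSE → rest
patient=Zane: ward='SURG' → outer ELSE → rest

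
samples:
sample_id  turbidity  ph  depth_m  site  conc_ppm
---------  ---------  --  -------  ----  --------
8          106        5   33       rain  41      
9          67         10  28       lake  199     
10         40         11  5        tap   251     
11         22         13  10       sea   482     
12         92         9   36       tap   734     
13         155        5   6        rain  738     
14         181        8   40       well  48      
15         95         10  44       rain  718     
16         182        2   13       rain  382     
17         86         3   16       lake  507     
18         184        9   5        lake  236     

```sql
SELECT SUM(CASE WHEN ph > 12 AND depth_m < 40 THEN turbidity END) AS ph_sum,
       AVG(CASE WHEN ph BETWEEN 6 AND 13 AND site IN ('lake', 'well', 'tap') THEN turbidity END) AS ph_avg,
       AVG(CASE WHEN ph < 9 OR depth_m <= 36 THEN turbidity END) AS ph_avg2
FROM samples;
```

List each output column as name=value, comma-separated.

ph_sum=22, ph_avg=112.8, ph_avg2=111.5

[ph_sum: ph > 12 AND depth_m < 40]
sample_id=8: ✗
sample_id=9: ✗
sample_id=10: ✗
sample_id=11: ✓ → 22
sample_id=12: ✗
sample_id=13: ✗
sample_id=14: ✗
sample_id=15: ✗
sample_id=16: ✗
sample_id=17: ✗
sample_id=18: ✗
ph_sum = 22
—
[ph_avg: ph BETWEEN 6 AND 13 AND site IN ('lake', 'well', 'tap')]
sample_id=8: ✗
sample_id=9: ✓ → 67
sample_id=10: ✓ → 40
sample_id=11: ✗
sample_id=12: ✓ → 92
sample_id=13: ✗
sample_id=14: ✓ → 181
sample_id=15: ✗
sample_id=16: ✗
sample_id=17: ✗
sample_id=18: ✓ → 184
ph_avg = (67 + 40 + 92 + 181 + 184) / 5 = 112.8
—
[ph_avg2: ph < 9 OR depth_m <= 36]
sample_id=8: ✓ → 106
sample_id=9: ✓ → 67
sample_id=10: ✓ → 40
sample_id=11: ✓ → 22
sample_id=12: ✓ → 92
sample_id=13: ✓ → 155
sample_id=14: ✓ → 181
sample_id=15: ✗
sample_id=16: ✓ → 182
sample_id=17: ✓ → 86
sample_id=18: ✓ → 184
ph_avg2 = (106 + 67 + 40 + 22 + 92 + 155 + 181 + 182 + 86 + 184) / 10 = 111.5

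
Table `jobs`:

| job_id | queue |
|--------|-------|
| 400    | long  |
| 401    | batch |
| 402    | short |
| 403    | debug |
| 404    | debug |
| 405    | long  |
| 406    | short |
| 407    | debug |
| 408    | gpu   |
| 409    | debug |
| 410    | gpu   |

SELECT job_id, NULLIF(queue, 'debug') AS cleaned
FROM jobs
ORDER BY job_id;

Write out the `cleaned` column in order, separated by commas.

job_id=400: queue=long vs debug: differ → long
job_id=401: queue=batch vs debug: differ → batch
job_id=402: queue=short vs debug: differ → short
job_id=403: queue=debug vs debug: equal → NULL
job_id=404: queue=debug vs debug: equal → NULL
job_id=405: queue=long vs debug: differ → long
job_id=406: queue=short vs debug: differ → short
job_id=407: queue=debug vs debug: equal → NULL
job_id=408: queue=gpu vs debug: differ → gpu
job_id=409: queue=debug vs debug: equal → NULL
job_id=410: queue=gpu vs debug: differ → gpu

long, batch, short, NULL, NULL, long, short, NULL, gpu, NULL, gpu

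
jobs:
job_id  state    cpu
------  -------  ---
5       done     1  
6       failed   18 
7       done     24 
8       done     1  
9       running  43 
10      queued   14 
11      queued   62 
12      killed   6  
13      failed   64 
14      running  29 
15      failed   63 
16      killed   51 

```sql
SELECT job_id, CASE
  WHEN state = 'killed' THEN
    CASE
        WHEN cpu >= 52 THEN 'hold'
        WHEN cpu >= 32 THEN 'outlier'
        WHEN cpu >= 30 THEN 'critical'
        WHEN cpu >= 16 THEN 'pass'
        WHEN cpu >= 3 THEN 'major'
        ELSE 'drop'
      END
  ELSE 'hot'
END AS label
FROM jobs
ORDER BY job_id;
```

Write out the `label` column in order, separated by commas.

hot, hot, hot, hot, hot, hot, hot, major, hot, hot, hot, outlier

job_id=5: state='done' → outer ELSE → hot
job_id=6: state='failed' → outer ELSE → hot
job_id=7: state='done' → outer ELSE → hot
job_id=8: state='done' → outer ELSE → hot
job_id=9: state='running' → outer ELSE → hot
job_id=10: state='queued' → outer ELSE → hot
job_id=11: state='queued' → outer ELSE → hot
job_id=12: state='killed' → inner[cpu >= 3] → major
job_id=13: state='failed' → outer ELSE → hot
job_id=14: state='running' → outer ELSE → hot
job_id=15: state='failed' → outer ELSE → hot
job_id=16: state='killed' → inner[cpu >= 32] → outlier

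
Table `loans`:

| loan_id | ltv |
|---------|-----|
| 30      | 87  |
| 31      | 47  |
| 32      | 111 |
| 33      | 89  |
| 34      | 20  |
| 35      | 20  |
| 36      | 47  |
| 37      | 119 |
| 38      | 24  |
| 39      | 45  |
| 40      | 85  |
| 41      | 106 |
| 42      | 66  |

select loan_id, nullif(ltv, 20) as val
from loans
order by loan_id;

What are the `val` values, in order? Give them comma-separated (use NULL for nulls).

loan_id=30: ltv=87 vs 20: differ → 87
loan_id=31: ltv=47 vs 20: differ → 47
loan_id=32: ltv=111 vs 20: differ → 111
loan_id=33: ltv=89 vs 20: differ → 89
loan_id=34: ltv=20 vs 20: equal → NULL
loan_id=35: ltv=20 vs 20: equal → NULL
loan_id=36: ltv=47 vs 20: differ → 47
loan_id=37: ltv=119 vs 20: differ → 119
loan_id=38: ltv=24 vs 20: differ → 24
loan_id=39: ltv=45 vs 20: differ → 45
loan_id=40: ltv=85 vs 20: differ → 85
loan_id=41: ltv=106 vs 20: differ → 106
loan_id=42: ltv=66 vs 20: differ → 66

87, 47, 111, 89, NULL, NULL, 47, 119, 24, 45, 85, 106, 66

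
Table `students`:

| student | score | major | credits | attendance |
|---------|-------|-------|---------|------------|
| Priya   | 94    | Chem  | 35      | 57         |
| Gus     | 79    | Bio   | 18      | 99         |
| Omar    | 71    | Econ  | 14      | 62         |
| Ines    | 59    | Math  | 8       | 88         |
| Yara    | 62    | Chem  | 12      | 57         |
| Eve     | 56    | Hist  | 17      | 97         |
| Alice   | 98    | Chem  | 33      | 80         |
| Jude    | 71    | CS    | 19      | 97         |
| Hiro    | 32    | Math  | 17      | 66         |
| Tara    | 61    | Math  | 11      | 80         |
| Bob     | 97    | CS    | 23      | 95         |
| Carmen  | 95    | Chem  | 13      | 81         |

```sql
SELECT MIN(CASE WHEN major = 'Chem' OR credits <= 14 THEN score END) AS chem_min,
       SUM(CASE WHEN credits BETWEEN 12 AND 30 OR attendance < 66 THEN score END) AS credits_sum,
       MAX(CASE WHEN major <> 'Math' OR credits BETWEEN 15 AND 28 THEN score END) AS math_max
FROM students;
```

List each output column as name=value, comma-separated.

[chem_min: major = 'Chem' OR credits <= 14]
student=Priya: ✓ → 94
student=Gus: ✗
student=Omar: ✓ → 71
student=Ines: ✓ → 59
student=Yara: ✓ → 62
student=Eve: ✗
student=Alice: ✓ → 98
student=Jude: ✗
student=Hiro: ✗
student=Tara: ✓ → 61
student=Bob: ✗
student=Carmen: ✓ → 95
chem_min = MIN(94, 71, 59, 62, 98, 61, 95) = 59
—
[credits_sum: credits BETWEEN 12 AND 30 OR attendance < 66]
student=Priya: ✓ → 94
student=Gus: ✓ → 79
student=Omar: ✓ → 71
student=Ines: ✗
student=Yara: ✓ → 62
student=Eve: ✓ → 56
student=Alice: ✗
student=Jude: ✓ → 71
student=Hiro: ✓ → 32
student=Tara: ✗
student=Bob: ✓ → 97
student=Carmen: ✓ → 95
credits_sum = 94 + 79 + 71 + 62 + 56 + 71 + 32 + 97 + 95 = 657
—
[math_max: major <> 'Math' OR credits BETWEEN 15 AND 28]
student=Priya: ✓ → 94
student=Gus: ✓ → 79
student=Omar: ✓ → 71
student=Ines: ✗
student=Yara: ✓ → 62
student=Eve: ✓ → 56
student=Alice: ✓ → 98
student=Jude: ✓ → 71
student=Hiro: ✓ → 32
student=Tara: ✗
student=Bob: ✓ → 97
student=Carmen: ✓ → 95
math_max = MAX(94, 79, 71, 62, 56, 98, 71, 32, 97, 95) = 98

chem_min=59, credits_sum=657, math_max=98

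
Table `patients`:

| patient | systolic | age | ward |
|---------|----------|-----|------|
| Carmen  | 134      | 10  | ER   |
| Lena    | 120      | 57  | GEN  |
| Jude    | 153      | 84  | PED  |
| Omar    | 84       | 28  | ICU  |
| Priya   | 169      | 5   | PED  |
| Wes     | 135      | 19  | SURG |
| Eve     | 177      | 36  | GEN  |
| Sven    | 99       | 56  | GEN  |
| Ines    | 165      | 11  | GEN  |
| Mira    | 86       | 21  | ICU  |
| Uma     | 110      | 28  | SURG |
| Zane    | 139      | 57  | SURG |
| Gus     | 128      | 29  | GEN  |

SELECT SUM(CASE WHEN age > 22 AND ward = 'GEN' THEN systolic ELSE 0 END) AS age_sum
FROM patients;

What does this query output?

patient=Carmen: ✗
patient=Lena: ✓ → 120
patient=Jude: ✗
patient=Omar: ✗
patient=Priya: ✗
patient=Wes: ✗
patient=Eve: ✓ → 177
patient=Sven: ✓ → 99
patient=Ines: ✗
patient=Mira: ✗
patient=Uma: ✗
patient=Zane: ✗
patient=Gus: ✓ → 128
age_sum = 120 + 177 + 99 + 128 = 524

524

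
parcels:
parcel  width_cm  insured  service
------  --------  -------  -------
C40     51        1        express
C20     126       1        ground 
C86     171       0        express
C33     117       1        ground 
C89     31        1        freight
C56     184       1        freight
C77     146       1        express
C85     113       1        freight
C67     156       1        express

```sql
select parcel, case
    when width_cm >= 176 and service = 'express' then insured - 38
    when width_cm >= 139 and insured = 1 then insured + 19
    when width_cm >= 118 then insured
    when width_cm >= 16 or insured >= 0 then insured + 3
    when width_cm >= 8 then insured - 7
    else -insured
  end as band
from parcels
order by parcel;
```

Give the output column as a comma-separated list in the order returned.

parcel=C20: width_cm >= 118 → 1
parcel=C33: width_cm >= 16 or insured >= 0 → 4
parcel=C40: width_cm >= 16 or insured >= 0 → 4
parcel=C56: width_cm >= 139 and insured = 1 → 20
parcel=C67: width_cm >= 139 and insured = 1 → 20
parcel=C77: width_cm >= 139 and insured = 1 → 20
parcel=C85: width_cm >= 16 or insured >= 0 → 4
parcel=C86: width_cm >= 118 → 0
parcel=C89: width_cm >= 16 or insured >= 0 → 4

1, 4, 4, 20, 20, 20, 4, 0, 4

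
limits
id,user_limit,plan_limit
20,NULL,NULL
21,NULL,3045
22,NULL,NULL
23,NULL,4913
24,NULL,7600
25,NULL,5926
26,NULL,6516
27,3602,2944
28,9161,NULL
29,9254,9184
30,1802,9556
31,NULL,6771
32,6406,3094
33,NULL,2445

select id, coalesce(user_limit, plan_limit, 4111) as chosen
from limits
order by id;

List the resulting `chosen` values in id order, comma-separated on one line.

id=20: user_limit=NULL, plan_limit=NULL, → literal 4111 → 4111
id=21: user_limit=NULL, plan_limit=3045 → 3045
id=22: user_limit=NULL, plan_limit=NULL, → literal 4111 → 4111
id=23: user_limit=NULL, plan_limit=4913 → 4913
id=24: user_limit=NULL, plan_limit=7600 → 7600
id=25: user_limit=NULL, plan_limit=5926 → 5926
id=26: user_limit=NULL, plan_limit=6516 → 6516
id=27: user_limit=3602 → 3602
id=28: user_limit=9161 → 9161
id=29: user_limit=9254 → 9254
id=30: user_limit=1802 → 1802
id=31: user_limit=NULL, plan_limit=6771 → 6771
id=32: user_limit=6406 → 6406
id=33: user_limit=NULL, plan_limit=2445 → 2445

4111, 3045, 4111, 4913, 7600, 5926, 6516, 3602, 9161, 9254, 1802, 6771, 6406, 2445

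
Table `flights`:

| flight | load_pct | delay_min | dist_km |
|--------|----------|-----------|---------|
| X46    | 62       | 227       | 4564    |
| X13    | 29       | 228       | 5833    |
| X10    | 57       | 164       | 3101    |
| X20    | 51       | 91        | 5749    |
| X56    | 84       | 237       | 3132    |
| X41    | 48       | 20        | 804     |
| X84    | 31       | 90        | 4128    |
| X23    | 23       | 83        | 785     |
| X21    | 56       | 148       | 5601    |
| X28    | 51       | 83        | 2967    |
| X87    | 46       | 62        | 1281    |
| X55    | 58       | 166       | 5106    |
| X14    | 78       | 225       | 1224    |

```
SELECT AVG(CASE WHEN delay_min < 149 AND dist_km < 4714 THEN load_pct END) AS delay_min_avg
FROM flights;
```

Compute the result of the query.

flight=X46: ✗
flight=X13: ✗
flight=X10: ✗
flight=X20: ✗
flight=X56: ✗
flight=X41: ✓ → 48
flight=X84: ✓ → 31
flight=X23: ✓ → 23
flight=X21: ✗
flight=X28: ✓ → 51
flight=X87: ✓ → 46
flight=X55: ✗
flight=X14: ✗
delay_min_avg = (48 + 31 + 23 + 51 + 46) / 5 = 39.8

39.8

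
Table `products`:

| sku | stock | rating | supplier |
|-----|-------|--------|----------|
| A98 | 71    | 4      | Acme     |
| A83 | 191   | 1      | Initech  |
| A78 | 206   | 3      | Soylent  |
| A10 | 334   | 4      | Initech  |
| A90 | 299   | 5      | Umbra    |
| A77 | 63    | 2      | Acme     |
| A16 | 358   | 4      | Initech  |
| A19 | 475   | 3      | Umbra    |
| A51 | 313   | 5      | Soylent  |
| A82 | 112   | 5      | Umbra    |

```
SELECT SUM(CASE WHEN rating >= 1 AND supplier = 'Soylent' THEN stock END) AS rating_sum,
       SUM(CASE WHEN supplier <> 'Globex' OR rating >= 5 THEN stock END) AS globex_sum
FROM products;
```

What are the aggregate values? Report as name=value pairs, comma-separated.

rating_sum=519, globex_sum=2422

[rating_sum: rating >= 1 AND supplier = 'Soylent']
sku=A98: ✗
sku=A83: ✗
sku=A78: ✓ → 206
sku=A10: ✗
sku=A90: ✗
sku=A77: ✗
sku=A16: ✗
sku=A19: ✗
sku=A51: ✓ → 313
sku=A82: ✗
rating_sum = 206 + 313 = 519
—
[globex_sum: supplier <> 'Globex' OR rating >= 5]
sku=A98: ✓ → 71
sku=A83: ✓ → 191
sku=A78: ✓ → 206
sku=A10: ✓ → 334
sku=A90: ✓ → 299
sku=A77: ✓ → 63
sku=A16: ✓ → 358
sku=A19: ✓ → 475
sku=A51: ✓ → 313
sku=A82: ✓ → 112
globex_sum = 71 + 191 + 206 + 334 + 299 + 63 + 358 + 475 + 313 + 112 = 2422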